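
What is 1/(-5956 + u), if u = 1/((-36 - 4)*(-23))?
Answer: -920/5479519 ≈ -0.00016790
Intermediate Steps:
u = 1/920 (u = 1/(-40*(-23)) = 1/920 ≈ 0.0010870)
1/(-5956 + u) = 1/(-5956 + 1/920) = 1/(-5479519/920) = -920/5479519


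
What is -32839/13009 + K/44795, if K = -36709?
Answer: -1948570386/582738155 ≈ -3.3438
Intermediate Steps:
-32839/13009 + K/44795 = -32839/13009 - 36709/44795 = -1948570386/582738155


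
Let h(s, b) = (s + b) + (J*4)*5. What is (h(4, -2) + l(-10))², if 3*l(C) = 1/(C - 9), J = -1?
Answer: 1054729/3249 ≈ 324.63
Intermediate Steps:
l(C) = 1/(3*(-9 + C)) (l(C) = 1/(3*(C - 9)) = 1/(3*(-9 + C)))
h(s, b) = -20 + b + s (h(s, b) = (s + b) - 1*4*5 = (b + s) - 4*5 = (b + s) - 20 = -20 + b + s)
(h(4, -2) + l(-10))² = ((-20 - 2 + 4) + 1/(3*(-9 - 10)))² = (-18 + (⅓)/(-19))² = (-18 + (⅓)*(-1/19))² = (-18 - 1/57)² = (-1027/57)² = 1054729/3249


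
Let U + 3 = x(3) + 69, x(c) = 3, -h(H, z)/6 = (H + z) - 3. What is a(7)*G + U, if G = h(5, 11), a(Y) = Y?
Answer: -477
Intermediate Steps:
h(H, z) = 18 - 6*H - 6*z (h(H, z) = -6*((H + z) - 3) = -6*(-3 + H + z) = 18 - 6*H - 6*z)
G = -78 (G = 18 - 6*5 - 6*11 = 18 - 30 - 66 = -78)
U = 69 (U = -3 + (3 + 69) = -3 + 72 = 69)
a(7)*G + U = 7*(-78) + 69 = -546 + 69 = -477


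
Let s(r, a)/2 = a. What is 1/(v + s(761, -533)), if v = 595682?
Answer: 1/594616 ≈ 1.6818e-6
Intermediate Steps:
s(r, a) = 2*a
1/(v + s(761, -533)) = 1/(595682 + 2*(-533)) = 1/(595682 - 1066) = 1/594616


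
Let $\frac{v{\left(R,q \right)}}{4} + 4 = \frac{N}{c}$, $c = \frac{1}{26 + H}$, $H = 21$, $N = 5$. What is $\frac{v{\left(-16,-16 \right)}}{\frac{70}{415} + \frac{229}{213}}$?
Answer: $\frac{1485036}{1999} \approx 742.89$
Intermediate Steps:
$c = \frac{1}{47}$ ($c = \frac{1}{26 + 21} = \frac{1}{47} \approx 0.021277$)
$v{\left(R,q \right)} = 924$ ($v{\left(R,q \right)} = -16 + 4 \cdot 5 \frac{1}{\frac{1}{47}} = -16 + 4 \cdot 5 \cdot 47 = -16 + 4 \cdot 235 = -16 + 940 = 924$)
$\frac{v{\left(-16,-16 \right)}}{\frac{70}{415} + \frac{229}{213}} = \frac{924}{\frac{70}{415} + \frac{229}{213}} = \frac{924}{70 \cdot \frac{1}{415} + 229 \cdot \frac{1}{213}} = \frac{924}{\frac{14}{83} + \frac{229}{213}} = \frac{924}{\frac{21989}{17679}} = 924 \cdot \frac{17679}{21989} = \frac{1485036}{1999}$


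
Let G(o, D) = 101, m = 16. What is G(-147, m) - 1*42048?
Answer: -41947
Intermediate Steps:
G(-147, m) - 1*42048 = 101 - 1*42048 = 101 - 42048 = -41947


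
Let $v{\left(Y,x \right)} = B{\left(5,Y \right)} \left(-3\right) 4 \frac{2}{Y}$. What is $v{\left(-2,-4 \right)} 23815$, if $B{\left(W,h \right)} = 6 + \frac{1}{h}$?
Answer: $1571790$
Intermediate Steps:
$v{\left(Y,x \right)} = \frac{8 \left(-18 - \frac{3}{Y}\right)}{Y}$ ($v{\left(Y,x \right)} = \left(6 + \frac{1}{Y}\right) \left(-3\right) 4 \frac{2}{Y} = \left(-18 - \frac{3}{Y}\right) \frac{8}{Y} = \frac{8 \left(-18 - \frac{3}{Y}\right)}{Y}$)
$v{\left(-2,-4 \right)} 23815 = \frac{24 \left(-1 - -12\right)}{4} \cdot 23815 = 24 \cdot \frac{1}{4} \left(-1 + 12\right) 23815 = 24 \cdot \frac{1}{4} \cdot 11 \cdot 23815 = 66 \cdot 23815 = 1571790$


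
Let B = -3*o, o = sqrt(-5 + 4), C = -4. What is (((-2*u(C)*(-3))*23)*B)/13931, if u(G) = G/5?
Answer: 1656*I/69655 ≈ 0.023774*I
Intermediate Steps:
o = I (o = sqrt(-1) = I ≈ 1.0*I)
u(G) = G/5 (u(G) = G*(1/5) = G/5)
B = -3*I ≈ -3.0*I
(((-2*u(C)*(-3))*23)*B)/13931 = (((-2*(-4)/5*(-3))*23)*(-3*I))/13931 = (((-2*(-4/5)*(-3))*23)*(-3*I))*(1/13931) = ((((8/5)*(-3))*23)*(-3*I))*(1/13931) = ((-24/5*23)*(-3*I))*(1/13931) = -(-1656)*I/5*(1/13931) = (1656*I/5)*(1/13931) = 1656*I/69655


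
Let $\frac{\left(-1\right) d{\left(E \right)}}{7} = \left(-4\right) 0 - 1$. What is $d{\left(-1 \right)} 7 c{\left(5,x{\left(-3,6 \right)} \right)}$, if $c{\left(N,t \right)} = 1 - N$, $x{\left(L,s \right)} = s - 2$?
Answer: $-196$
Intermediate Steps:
$x{\left(L,s \right)} = -2 + s$ ($x{\left(L,s \right)} = s - 2 = -2 + s$)
$d{\left(E \right)} = 7$ ($d{\left(E \right)} = - 7 \left(\left(-4\right) 0 - 1\right) = - 7 \left(0 - 1\right) = \left(-7\right) \left(-1\right) = 7$)
$d{\left(-1 \right)} 7 c{\left(5,x{\left(-3,6 \right)} \right)} = 7 \cdot 7 \left(1 - 5\right) = 49 \left(1 - 5\right) = 49 \left(-4\right) = -196$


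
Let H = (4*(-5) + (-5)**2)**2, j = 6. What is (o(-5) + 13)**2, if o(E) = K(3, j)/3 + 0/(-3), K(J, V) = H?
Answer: 4096/9 ≈ 455.11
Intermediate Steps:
H = 25 (H = (-20 + 25)**2 = 5**2 = 25)
K(J, V) = 25
o(E) = 25/3 (o(E) = 25/3 + 0/(-3) = 25*(1/3) + 0*(-1/3) = 25/3 + 0 = 25/3)
(o(-5) + 13)**2 = (25/3 + 13)**2 = (64/3)**2 = 4096/9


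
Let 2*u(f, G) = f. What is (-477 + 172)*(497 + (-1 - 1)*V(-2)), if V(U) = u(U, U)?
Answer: -152195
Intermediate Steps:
u(f, G) = f/2
V(U) = U/2
(-477 + 172)*(497 + (-1 - 1)*V(-2)) = (-477 + 172)*(497 + (-1 - 1)*((1/2)*(-2))) = -305*(497 - 2*(-1)) = -305*(497 + 2) = -305*499 = -152195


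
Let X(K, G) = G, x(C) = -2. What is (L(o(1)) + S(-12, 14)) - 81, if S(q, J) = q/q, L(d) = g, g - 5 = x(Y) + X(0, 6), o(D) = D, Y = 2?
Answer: -71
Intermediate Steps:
g = 9 (g = 5 + (-2 + 6) = 5 + 4 = 9)
L(d) = 9
S(q, J) = 1
(L(o(1)) + S(-12, 14)) - 81 = (9 + 1) - 81 = 10 - 81 = -71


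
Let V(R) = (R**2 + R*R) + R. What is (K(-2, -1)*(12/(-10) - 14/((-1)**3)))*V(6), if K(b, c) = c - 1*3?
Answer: -19968/5 ≈ -3993.6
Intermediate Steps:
K(b, c) = -3 + c (K(b, c) = c - 3 = -3 + c)
V(R) = R + 2*R**2 (V(R) = (R**2 + R**2) + R = 2*R**2 + R = R + 2*R**2)
(K(-2, -1)*(12/(-10) - 14/((-1)**3)))*V(6) = ((-3 - 1)*(12/(-10) - 14/((-1)**3)))*(6*(1 + 2*6)) = (-4*(12*(-1/10) - 14/(-1)))*(6*(1 + 12)) = (-4*(-6/5 - 14*(-1)))*(6*13) = -4*(-6/5 + 14)*78 = -4*64/5*78 = -256/5*78 = -19968/5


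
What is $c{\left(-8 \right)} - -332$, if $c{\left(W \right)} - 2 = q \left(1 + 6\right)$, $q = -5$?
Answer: $299$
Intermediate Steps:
$c{\left(W \right)} = -33$ ($c{\left(W \right)} = 2 - 5 \left(1 + 6\right) = 2 - 35 = -33$)
$c{\left(-8 \right)} - -332 = -33 - -332 = -33 + 332 = 299$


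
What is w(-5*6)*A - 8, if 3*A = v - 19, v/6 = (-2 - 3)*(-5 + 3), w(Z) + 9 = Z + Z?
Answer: -951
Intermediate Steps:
w(Z) = -9 + 2*Z (w(Z) = -9 + (Z + Z) = -9 + 2*Z)
v = 60 (v = 6*((-2 - 3)*(-5 + 3)) = 6*(-5*(-2)) = 6*10 = 60)
A = 41/3 (A = (60 - 19)/3 = (⅓)*41 = 41/3 ≈ 13.667)
w(-5*6)*A - 8 = (-9 + 2*(-5*6))*(41/3) - 8 = (-9 + 2*(-30))*(41/3) - 8 = (-9 - 60)*(41/3) - 8 = -69*41/3 - 8 = -943 - 8 = -951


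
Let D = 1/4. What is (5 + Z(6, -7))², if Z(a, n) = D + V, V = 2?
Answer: 841/16 ≈ 52.563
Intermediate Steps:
D = ¼ ≈ 0.25000
Z(a, n) = 9/4 (Z(a, n) = ¼ + 2 = 9/4)
(5 + Z(6, -7))² = (5 + 9/4)² = (29/4)² = 841/16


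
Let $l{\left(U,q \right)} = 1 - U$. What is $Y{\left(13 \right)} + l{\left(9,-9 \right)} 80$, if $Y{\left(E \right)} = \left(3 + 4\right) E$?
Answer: $-549$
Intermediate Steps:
$Y{\left(E \right)} = 7 E$
$Y{\left(13 \right)} + l{\left(9,-9 \right)} 80 = 7 \cdot 13 + \left(1 - 9\right) 80 = 91 + \left(1 - 9\right) 80 = 91 - 640 = -549$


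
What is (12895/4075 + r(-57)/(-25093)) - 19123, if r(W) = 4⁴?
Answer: -391016046578/20450795 ≈ -19120.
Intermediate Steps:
r(W) = 256
(12895/4075 + r(-57)/(-25093)) - 19123 = (12895/4075 + 256/(-25093)) - 19123 = (12895*(1/4075) + 256*(-1/25093)) - 19123 = (2579/815 - 256/25093) - 19123 = 64506207/20450795 - 19123 = -391016046578/20450795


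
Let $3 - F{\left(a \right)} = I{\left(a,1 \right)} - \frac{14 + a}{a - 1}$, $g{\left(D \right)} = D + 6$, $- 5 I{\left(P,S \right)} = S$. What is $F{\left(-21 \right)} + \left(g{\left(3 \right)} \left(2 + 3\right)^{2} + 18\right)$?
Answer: $\frac{27117}{110} \approx 246.52$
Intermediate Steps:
$I{\left(P,S \right)} = - \frac{S}{5}$
$g{\left(D \right)} = 6 + D$
$F{\left(a \right)} = \frac{16}{5} + \frac{14 + a}{-1 + a}$ ($F{\left(a \right)} = 3 - \left(\left(- \frac{1}{5}\right) 1 - \frac{14 + a}{a - 1}\right) = 3 - \left(- \frac{1}{5} - \frac{14 + a}{-1 + a}\right) = 3 + \left(\frac{1}{5} + \frac{14 + a}{-1 + a}\right) = \frac{16}{5} + \frac{14 + a}{-1 + a}$)
$F{\left(-21 \right)} + \left(g{\left(3 \right)} \left(2 + 3\right)^{2} + 18\right) = \frac{3 \left(18 + 7 \left(-21\right)\right)}{5 \left(-1 - 21\right)} + \left(\left(6 + 3\right) \left(2 + 3\right)^{2} + 18\right) = \frac{3 \left(18 - 147\right)}{5 \left(-22\right)} + \left(9 \cdot 5^{2} + 18\right) = \frac{3}{5} \left(- \frac{1}{22}\right) \left(-129\right) + \left(9 \cdot 25 + 18\right) = \frac{387}{110} + \left(225 + 18\right) = \frac{387}{110} + 243 = \frac{27117}{110}$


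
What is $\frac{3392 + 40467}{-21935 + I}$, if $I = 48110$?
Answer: $\frac{43859}{26175} \approx 1.6756$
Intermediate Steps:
$\frac{3392 + 40467}{-21935 + I} = \frac{3392 + 40467}{-21935 + 48110} = \frac{43859}{26175}$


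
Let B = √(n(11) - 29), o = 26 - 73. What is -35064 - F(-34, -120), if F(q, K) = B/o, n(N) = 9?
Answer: -35064 + 2*I*√5/47 ≈ -35064.0 + 0.095152*I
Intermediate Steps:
o = -47
B = 2*I*√5 (B = √(9 - 29) = √(-20) = 2*I*√5 ≈ 4.4721*I)
F(q, K) = -2*I*√5/47 (F(q, K) = (2*I*√5)/(-47) = (2*I*√5)*(-1/47) = -2*I*√5/47)
-35064 - F(-34, -120) = -35064 - (-2)*I*√5/47 = -35064 + 2*I*√5/47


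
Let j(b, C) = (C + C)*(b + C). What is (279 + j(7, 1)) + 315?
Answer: 610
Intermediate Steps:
j(b, C) = 2*C*(C + b) (j(b, C) = (2*C)*(C + b) = 2*C*(C + b))
(279 + j(7, 1)) + 315 = (279 + 2*1*(1 + 7)) + 315 = (279 + 2*1*8) + 315 = (279 + 16) + 315 = 295 + 315 = 610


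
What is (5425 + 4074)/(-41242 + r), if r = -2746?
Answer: -1357/6284 ≈ -0.21595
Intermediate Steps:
(5425 + 4074)/(-41242 + r) = (5425 + 4074)/(-41242 - 2746) = 9499/(-43988) = 9499*(-1/43988) = -1357/6284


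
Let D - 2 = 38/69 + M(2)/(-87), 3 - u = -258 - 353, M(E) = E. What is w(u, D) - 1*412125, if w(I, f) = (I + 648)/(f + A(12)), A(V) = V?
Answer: -1996324748/4845 ≈ -4.1204e+5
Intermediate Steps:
u = 614 (u = 3 - (-258 - 353) = 3 - 1*(-611) = 3 + 611 = 614)
D = 1686/667 (D = 2 + (38/69 + 2/(-87)) = 2 + (38*(1/69) + 2*(-1/87)) = 2 + (38/69 - 2/87) = 2 + 352/667 = 1686/667 ≈ 2.5277)
w(I, f) = (648 + I)/(12 + f) (w(I, f) = (I + 648)/(f + 12) = (648 + I)/(12 + f))
w(u, D) - 1*412125 = (648 + 614)/(12 + 1686/667) - 1*412125 = 1262/(9690/667) - 412125 = (667/9690)*1262 - 412125 = 420877/4845 - 412125 = -1996324748/4845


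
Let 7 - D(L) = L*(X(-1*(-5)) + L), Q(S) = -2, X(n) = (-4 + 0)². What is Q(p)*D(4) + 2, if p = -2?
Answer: 148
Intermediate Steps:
X(n) = 16 (X(n) = (-4)² = 16)
D(L) = 7 - L*(16 + L)
Q(p)*D(4) + 2 = -2*(7 - 1*4² - 16*4) + 2 = -2*(7 - 1*16 - 64) + 2 = -2*(7 - 16 - 64) + 2 = -2*(-73) + 2 = 146 + 2 = 148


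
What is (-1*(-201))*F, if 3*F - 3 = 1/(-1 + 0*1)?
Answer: 134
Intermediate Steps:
F = ⅔ (F = 1 + 1/(3*(-1 + 0*1)) = 1 + 1/(3*(-1 + 0)) = 1 + (⅓)/(-1) = 1 + (⅓)*(-1) = 1 - ⅓ = ⅔ ≈ 0.66667)
(-1*(-201))*F = -1*(-201)*(⅔) = 201*(⅔) = 134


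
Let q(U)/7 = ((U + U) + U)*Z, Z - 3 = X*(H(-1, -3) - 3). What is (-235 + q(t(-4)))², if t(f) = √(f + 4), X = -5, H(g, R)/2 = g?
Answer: 55225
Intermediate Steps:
H(g, R) = 2*g
Z = 28 (Z = 3 - 5*(2*(-1) - 3) = 3 - 5*(-2 - 3) = 3 - 5*(-5) = 3 + 25 = 28)
t(f) = √(4 + f)
q(U) = 588*U (q(U) = 7*(((U + U) + U)*28) = 7*((2*U + U)*28) = 7*((3*U)*28) = 7*(84*U) = 588*U)
(-235 + q(t(-4)))² = (-235 + 588*√(4 - 4))² = (-235 + 588*√0)² = (-235 + 588*0)² = (-235 + 0)² = (-235)² = 55225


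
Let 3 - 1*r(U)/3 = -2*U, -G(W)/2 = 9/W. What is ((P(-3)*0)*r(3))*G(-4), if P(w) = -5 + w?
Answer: 0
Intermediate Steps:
G(W) = -18/W
r(U) = 9 + 6*U (r(U) = 9 - (-6)*U = 9 + 6*U)
((P(-3)*0)*r(3))*G(-4) = (((-5 - 3)*0)*(9 + 6*3))*(-18/(-4)) = ((-8*0)*(9 + 18))*(-18*(-¼)) = (0*27)*(9/2) = 0*(9/2) = 0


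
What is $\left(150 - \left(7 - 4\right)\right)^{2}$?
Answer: $21609$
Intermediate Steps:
$\left(150 - \left(7 - 4\right)\right)^{2} = \left(150 - 3\right)^{2} = 147^{2} = 21609$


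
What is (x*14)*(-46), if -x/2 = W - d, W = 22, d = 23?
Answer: -1288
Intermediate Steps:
x = 2 (x = -2*(22 - 1*23) = -2*(22 - 23) = -2*(-1) = 2)
(x*14)*(-46) = (2*14)*(-46) = 28*(-46) = -1288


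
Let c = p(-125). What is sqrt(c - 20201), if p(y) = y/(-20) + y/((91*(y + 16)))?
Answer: I*sqrt(7947563051519)/19838 ≈ 142.11*I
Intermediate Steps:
p(y) = -y/20 + y/(1456 + 91*y) (p(y) = y*(-1/20) + y/((91*(16 + y))) = -y/20 + y/(1456 + 91*y))
c = 248475/39676 (c = -1*(-125)*(1436 + 91*(-125))/(29120 + 1820*(-125)) = -1*(-125)*(1436 - 11375)/(29120 - 227500) = -1*(-125)*(-9939)/(-198380) = -1*(-125)*(-1/198380)*(-9939) = 248475/39676 ≈ 6.2626)
sqrt(c - 20201) = sqrt(248475/39676 - 20201) = sqrt(-801246401/39676) = I*sqrt(7947563051519)/19838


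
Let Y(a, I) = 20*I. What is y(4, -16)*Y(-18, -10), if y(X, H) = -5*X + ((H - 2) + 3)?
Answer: 7000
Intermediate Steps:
y(X, H) = 1 + H - 5*X (y(X, H) = -5*X + ((-2 + H) + 3) = -5*X + (1 + H) = 1 + H - 5*X)
y(4, -16)*Y(-18, -10) = (1 - 16 - 5*4)*(20*(-10)) = (1 - 16 - 20)*(-200) = -35*(-200) = 7000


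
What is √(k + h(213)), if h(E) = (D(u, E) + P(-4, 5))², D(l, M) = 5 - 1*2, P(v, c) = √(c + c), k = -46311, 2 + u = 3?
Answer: √(-46311 + (3 + √10)²) ≈ 215.11*I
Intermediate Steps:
u = 1 (u = -2 + 3 = 1)
P(v, c) = √2*√c (P(v, c) = √(2*c) = √2*√c)
D(l, M) = 3 (D(l, M) = 5 - 2 = 3)
h(E) = (3 + √10)² (h(E) = (3 + √2*√5)² = (3 + √10)²)
√(k + h(213)) = √(-46311 + (3 + √10)²)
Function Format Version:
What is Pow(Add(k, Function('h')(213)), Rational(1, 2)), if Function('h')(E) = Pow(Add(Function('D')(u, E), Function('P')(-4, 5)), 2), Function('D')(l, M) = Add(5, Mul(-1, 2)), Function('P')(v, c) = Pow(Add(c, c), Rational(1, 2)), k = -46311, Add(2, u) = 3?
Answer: Pow(Add(-46311, Pow(Add(3, Pow(10, Rational(1, 2))), 2)), Rational(1, 2)) ≈ Mul(215.11, I)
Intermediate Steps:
u = 1 (u = Add(-2, 3) = 1)
Function('P')(v, c) = Mul(Pow(2, Rational(1, 2)), Pow(c, Rational(1, 2))) (Function('P')(v, c) = Pow(Mul(2, c), Rational(1, 2)) = Mul(Pow(2, Rational(1, 2)), Pow(c, Rational(1, 2))))
Function('D')(l, M) = 3 (Function('D')(l, M) = Add(5, -2) = 3)
Function('h')(E) = Pow(Add(3, Pow(10, Rational(1, 2))), 2) (Function('h')(E) = Pow(Add(3, Mul(Pow(2, Rational(1, 2)), Pow(5, Rational(1, 2)))), 2) = Pow(Add(3, Pow(10, Rational(1, 2))), 2))
Pow(Add(k, Function('h')(213)), Rational(1, 2)) = Pow(Add(-46311, Pow(Add(3, Pow(10, Rational(1, 2))), 2)), Rational(1, 2))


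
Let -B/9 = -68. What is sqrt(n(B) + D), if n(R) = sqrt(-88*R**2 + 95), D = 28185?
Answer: sqrt(28185 + I*sqrt(32959777)) ≈ 168.74 + 17.011*I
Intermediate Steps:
B = 612 (B = -9*(-68) = 612)
n(R) = sqrt(95 - 88*R**2)
sqrt(n(B) + D) = sqrt(sqrt(95 - 88*612**2) + 28185) = sqrt(sqrt(95 - 88*374544) + 28185) = sqrt(sqrt(95 - 32959872) + 28185) = sqrt(sqrt(-32959777) + 28185) = sqrt(I*sqrt(32959777) + 28185) = sqrt(28185 + I*sqrt(32959777))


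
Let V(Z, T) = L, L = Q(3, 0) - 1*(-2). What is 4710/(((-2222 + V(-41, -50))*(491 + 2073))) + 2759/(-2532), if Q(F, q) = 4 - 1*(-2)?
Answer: -54423368/49907619 ≈ -1.0905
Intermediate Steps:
Q(F, q) = 6 (Q(F, q) = 4 + 2 = 6)
L = 8 (L = 6 - 1*(-2) = 6 + 2 = 8)
V(Z, T) = 8
4710/(((-2222 + V(-41, -50))*(491 + 2073))) + 2759/(-2532) = 4710/(((-2222 + 8)*(491 + 2073))) + 2759/(-2532) = 4710/((-2214*2564)) + 2759*(-1/2532) = 4710/(-5676696) - 2759/2532 = 4710*(-1/5676696) - 2759/2532 = -785/946116 - 2759/2532 = -54423368/49907619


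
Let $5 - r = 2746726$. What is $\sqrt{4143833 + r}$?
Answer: $2 \sqrt{349278} \approx 1182.0$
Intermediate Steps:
$r = -2746721$ ($r = 5 - 2746726 = -2746721$)
$\sqrt{4143833 + r} = \sqrt{4143833 - 2746721} = \sqrt{1397112} = 2 \sqrt{349278}$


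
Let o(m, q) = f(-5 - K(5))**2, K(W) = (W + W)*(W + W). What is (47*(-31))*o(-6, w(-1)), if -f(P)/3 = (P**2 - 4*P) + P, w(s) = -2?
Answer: -1686274102800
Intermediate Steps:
K(W) = 4*W**2 (K(W) = (2*W)*(2*W) = 4*W**2)
f(P) = -3*P**2 + 9*P (f(P) = -3*((P**2 - 4*P) + P) = -3*(P**2 - 3*P) = -3*P**2 + 9*P)
o(m, q) = 1157360400 (o(m, q) = (3*(-5 - 4*5**2)*(3 - (-5 - 4*5**2)))**2 = (3*(-5 - 4*25)*(3 - (-5 - 4*25)))**2 = (3*(-5 - 1*100)*(3 - (-5 - 1*100)))**2 = (3*(-5 - 100)*(3 - (-5 - 100)))**2 = (3*(-105)*(3 - 1*(-105)))**2 = (3*(-105)*(3 + 105))**2 = (3*(-105)*108)**2 = (-34020)**2 = 1157360400)
(47*(-31))*o(-6, w(-1)) = (47*(-31))*1157360400 = -1457*1157360400 = -1686274102800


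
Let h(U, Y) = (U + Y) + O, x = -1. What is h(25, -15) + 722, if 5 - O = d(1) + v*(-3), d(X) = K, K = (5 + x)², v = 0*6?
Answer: 721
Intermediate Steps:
v = 0
K = 16 (K = (5 - 1)² = 4² = 16)
d(X) = 16
O = -11 (O = 5 - (16 + 0*(-3)) = 5 - (16 + 0) = 5 - 1*16 = 5 - 16 = -11)
h(U, Y) = -11 + U + Y (h(U, Y) = (U + Y) - 11 = -11 + U + Y)
h(25, -15) + 722 = (-11 + 25 - 15) + 722 = -1 + 722 = 721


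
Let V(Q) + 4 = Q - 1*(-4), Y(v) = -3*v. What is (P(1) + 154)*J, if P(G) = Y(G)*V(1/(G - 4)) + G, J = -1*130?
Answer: -20280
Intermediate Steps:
V(Q) = Q (V(Q) = -4 + (Q - 1*(-4)) = -4 + (Q + 4) = -4 + (4 + Q) = Q)
J = -130
P(G) = G - 3*G/(-4 + G) (P(G) = (-3*G)/(G - 4) + G = (-3*G)/(-4 + G) + G = -3*G/(-4 + G) + G = G - 3*G/(-4 + G))
(P(1) + 154)*J = (1*(-7 + 1)/(-4 + 1) + 154)*(-130) = (1*(-6)/(-3) + 154)*(-130) = (1*(-1/3)*(-6) + 154)*(-130) = (2 + 154)*(-130) = 156*(-130) = -20280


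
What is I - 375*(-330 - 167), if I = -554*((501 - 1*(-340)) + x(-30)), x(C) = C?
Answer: -262919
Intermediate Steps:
I = -449294 (I = -554*((501 - 1*(-340)) - 30) = -554*((501 + 340) - 30) = -554*(841 - 30) = -554*811 = -449294)
I - 375*(-330 - 167) = -449294 - 375*(-330 - 167) = -449294 - 375*(-497) = -449294 - 1*(-186375) = -449294 + 186375 = -262919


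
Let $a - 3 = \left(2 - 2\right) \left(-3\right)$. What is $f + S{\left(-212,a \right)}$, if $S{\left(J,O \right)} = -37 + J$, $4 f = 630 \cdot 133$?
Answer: $\frac{41397}{2} \approx 20699.0$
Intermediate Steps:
$a = 3$ ($a = 3 + \left(2 - 2\right) \left(-3\right) = 3 + 0 \left(-3\right) = 3 + 0 = 3$)
$f = \frac{41895}{2}$ ($f = \frac{630 \cdot 133}{4} = \frac{1}{4} \cdot 83790 = \frac{41895}{2} \approx 20948.0$)
$f + S{\left(-212,a \right)} = \frac{41895}{2} - 249 = \frac{41397}{2}$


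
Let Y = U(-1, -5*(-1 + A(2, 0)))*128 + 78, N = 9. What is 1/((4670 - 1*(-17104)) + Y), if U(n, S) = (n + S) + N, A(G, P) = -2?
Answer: 1/24796 ≈ 4.0329e-5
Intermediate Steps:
U(n, S) = 9 + S + n (U(n, S) = (n + S) + 9 = (S + n) + 9 = 9 + S + n)
Y = 3022 (Y = (9 - 5*(-1 - 2) - 1)*128 + 78 = (9 - 5*(-3) - 1)*128 + 78 = (9 + 15 - 1)*128 + 78 = 23*128 + 78 = 2944 + 78 = 3022)
1/((4670 - 1*(-17104)) + Y) = 1/((4670 - 1*(-17104)) + 3022) = 1/((4670 + 17104) + 3022) = 1/(21774 + 3022) = 1/24796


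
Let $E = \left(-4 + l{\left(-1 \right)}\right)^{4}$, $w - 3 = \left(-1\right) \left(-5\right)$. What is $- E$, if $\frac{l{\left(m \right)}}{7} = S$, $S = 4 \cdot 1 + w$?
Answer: $-40960000$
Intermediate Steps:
$w = 8$ ($w = 3 - -5 = 3 + 5 = 8$)
$S = 12$ ($S = 4 \cdot 1 + 8 = 4 + 8 = 12$)
$l{\left(m \right)} = 84$ ($l{\left(m \right)} = 7 \cdot 12 = 84$)
$E = 40960000$ ($E = \left(-4 + 84\right)^{4} = 80^{4} = 40960000$)
$- E = \left(-1\right) 40960000 = -40960000$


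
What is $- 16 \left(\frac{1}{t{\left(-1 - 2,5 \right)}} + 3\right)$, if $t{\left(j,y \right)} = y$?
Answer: $- \frac{256}{5} \approx -51.2$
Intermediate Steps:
$- 16 \left(\frac{1}{t{\left(-1 - 2,5 \right)}} + 3\right) = - 16 \left(\frac{1}{5} + 3\right) = - \frac{16 \cdot 16}{5} = \left(-1\right) \frac{256}{5} = - \frac{256}{5}$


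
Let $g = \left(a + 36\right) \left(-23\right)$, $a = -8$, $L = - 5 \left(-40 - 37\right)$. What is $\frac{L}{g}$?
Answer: $- \frac{55}{92} \approx -0.59783$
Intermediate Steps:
$L = 385$ ($L = \left(-5\right) \left(-77\right) = 385$)
$g = -644$ ($g = \left(-8 + 36\right) \left(-23\right) = 28 \left(-23\right) = -644$)
$\frac{L}{g} = \frac{385}{-644} = 385 \left(- \frac{1}{644}\right) = - \frac{55}{92}$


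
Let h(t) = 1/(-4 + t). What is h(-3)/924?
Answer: -1/6468 ≈ -0.00015461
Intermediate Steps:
h(-3)/924 = 1/(-4 - 3*924) = (1/924)/(-7) = -⅐*1/924 = -1/6468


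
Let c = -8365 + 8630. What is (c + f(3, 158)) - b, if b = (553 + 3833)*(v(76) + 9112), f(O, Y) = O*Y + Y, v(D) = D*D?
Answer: -65297871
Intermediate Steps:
v(D) = D²
c = 265
f(O, Y) = Y + O*Y
b = 65298768 (b = (553 + 3833)*(76² + 9112) = 4386*(5776 + 9112) = 4386*14888 = 65298768)
(c + f(3, 158)) - b = (265 + 158*(1 + 3)) - 1*65298768 = (265 + 158*4) - 65298768 = (265 + 632) - 65298768 = 897 - 65298768 = -65297871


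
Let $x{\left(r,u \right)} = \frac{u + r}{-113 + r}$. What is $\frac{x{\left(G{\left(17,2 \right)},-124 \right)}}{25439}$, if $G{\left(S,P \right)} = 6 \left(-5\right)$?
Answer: $\frac{14}{330707} \approx 4.2334 \cdot 10^{-5}$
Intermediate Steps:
$G{\left(S,P \right)} = -30$
$x{\left(r,u \right)} = \frac{r + u}{-113 + r}$
$\frac{x{\left(G{\left(17,2 \right)},-124 \right)}}{25439} = \frac{\frac{1}{-113 - 30} \left(-30 - 124\right)}{25439} = \frac{1}{-143} \left(-154\right) \frac{1}{25439} = \left(- \frac{1}{143}\right) \left(-154\right) \frac{1}{25439} = \frac{14}{13} \cdot \frac{1}{25439} = \frac{14}{330707}$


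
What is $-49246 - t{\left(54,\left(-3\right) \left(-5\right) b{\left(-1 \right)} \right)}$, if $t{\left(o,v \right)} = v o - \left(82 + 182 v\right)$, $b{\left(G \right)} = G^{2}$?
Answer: $-47244$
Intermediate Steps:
$t{\left(o,v \right)} = -82 - 182 v + o v$ ($t{\left(o,v \right)} = o v - \left(82 + 182 v\right) = -82 - 182 v + o v$)
$-49246 - t{\left(54,\left(-3\right) \left(-5\right) b{\left(-1 \right)} \right)} = -49246 - \left(-82 - 182 \left(-3\right) \left(-5\right) \left(-1\right)^{2} + 54 \left(-3\right) \left(-5\right) \left(-1\right)^{2}\right) = -49246 - \left(-82 - 182 \cdot 15 \cdot 1 + 54 \cdot 15 \cdot 1\right) = -49246 - \left(-82 - 2730 + 54 \cdot 15\right) = -49246 - \left(-82 - 2730 + 810\right) = -49246 - -2002 = -49246 + 2002 = -47244$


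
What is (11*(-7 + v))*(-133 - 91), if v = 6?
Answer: 2464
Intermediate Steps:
(11*(-7 + v))*(-133 - 91) = (11*(-7 + 6))*(-133 - 91) = (11*(-1))*(-224) = -11*(-224) = 2464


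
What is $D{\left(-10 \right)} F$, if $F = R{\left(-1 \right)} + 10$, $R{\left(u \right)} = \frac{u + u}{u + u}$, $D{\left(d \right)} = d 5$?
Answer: $-550$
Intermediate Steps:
$D{\left(d \right)} = 5 d$
$R{\left(u \right)} = 1$ ($R{\left(u \right)} = \frac{2 u}{2 u} = 2 u \frac{1}{2 u} = 1$)
$F = 11$ ($F = 1 + 10 = 11$)
$D{\left(-10 \right)} F = 5 \left(-10\right) 11 = \left(-50\right) 11 = -550$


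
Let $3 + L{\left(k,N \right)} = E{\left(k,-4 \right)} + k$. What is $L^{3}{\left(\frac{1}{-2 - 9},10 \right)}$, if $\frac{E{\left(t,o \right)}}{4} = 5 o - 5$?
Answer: $- \frac{1458274104}{1331} \approx -1.0956 \cdot 10^{6}$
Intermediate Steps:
$E{\left(t,o \right)} = -20 + 20 o$ ($E{\left(t,o \right)} = 4 \left(5 o - 5\right) = 4 \left(-5 + 5 o\right) = -20 + 20 o$)
$L{\left(k,N \right)} = -103 + k$ ($L{\left(k,N \right)} = -3 + \left(\left(-20 + 20 \left(-4\right)\right) + k\right) = -3 + \left(\left(-20 - 80\right) + k\right) = -3 + \left(-100 + k\right) = -103 + k$)
$L^{3}{\left(\frac{1}{-2 - 9},10 \right)} = \left(-103 + \frac{1}{-2 - 9}\right)^{3} = \left(-103 + \frac{1}{-11}\right)^{3} = \left(-103 - \frac{1}{11}\right)^{3} = \left(- \frac{1134}{11}\right)^{3} = - \frac{1458274104}{1331}$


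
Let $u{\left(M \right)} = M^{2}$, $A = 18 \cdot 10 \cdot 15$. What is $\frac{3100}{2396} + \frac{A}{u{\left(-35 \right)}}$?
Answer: $\frac{102667}{29351} \approx 3.4979$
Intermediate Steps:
$A = 2700$ ($A = 180 \cdot 15 = 2700$)
$\frac{3100}{2396} + \frac{A}{u{\left(-35 \right)}} = \frac{3100}{2396} + \frac{2700}{\left(-35\right)^{2}} = 3100 \cdot \frac{1}{2396} + \frac{2700}{1225} = \frac{775}{599} + 2700 \cdot \frac{1}{1225} = \frac{775}{599} + \frac{108}{49} = \frac{102667}{29351}$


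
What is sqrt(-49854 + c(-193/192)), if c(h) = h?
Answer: I*sqrt(28716483)/24 ≈ 223.28*I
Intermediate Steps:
sqrt(-49854 + c(-193/192)) = sqrt(-49854 - 193/192) = sqrt(-9572161/192) = I*sqrt(28716483)/24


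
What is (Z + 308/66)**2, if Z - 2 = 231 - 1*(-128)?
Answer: 1203409/9 ≈ 1.3371e+5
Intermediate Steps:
Z = 361 (Z = 2 + (231 - 1*(-128)) = 2 + (231 + 128) = 2 + 359 = 361)
(Z + 308/66)**2 = (361 + 308/66)**2 = (361 + 308*(1/66))**2 = (361 + 14/3)**2 = (1097/3)**2 = 1203409/9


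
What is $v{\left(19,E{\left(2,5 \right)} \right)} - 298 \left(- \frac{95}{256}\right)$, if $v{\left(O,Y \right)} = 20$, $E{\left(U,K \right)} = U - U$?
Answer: $\frac{16715}{128} \approx 130.59$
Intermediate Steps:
$E{\left(U,K \right)} = 0$
$v{\left(19,E{\left(2,5 \right)} \right)} - 298 \left(- \frac{95}{256}\right) = 20 - 298 \left(- \frac{95}{256}\right) = 20 - 298 \left(\left(-95\right) \frac{1}{256}\right) = 20 - - \frac{14155}{128} = 20 + \frac{14155}{128} = \frac{16715}{128}$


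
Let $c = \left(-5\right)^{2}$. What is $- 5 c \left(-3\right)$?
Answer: $375$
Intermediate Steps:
$c = 25$
$- 5 c \left(-3\right) = \left(-5\right) 25 \left(-3\right) = \left(-125\right) \left(-3\right) = 375$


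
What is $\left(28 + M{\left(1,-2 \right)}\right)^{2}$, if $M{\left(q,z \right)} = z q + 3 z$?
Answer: $400$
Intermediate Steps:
$M{\left(q,z \right)} = 3 z + q z$ ($M{\left(q,z \right)} = q z + 3 z = 3 z + q z$)
$\left(28 + M{\left(1,-2 \right)}\right)^{2} = \left(28 - 2 \left(3 + 1\right)\right)^{2} = \left(28 - 8\right)^{2} = 20^{2} = 400$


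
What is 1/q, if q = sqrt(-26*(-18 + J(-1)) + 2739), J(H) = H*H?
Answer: sqrt(3181)/3181 ≈ 0.017730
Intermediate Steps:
J(H) = H**2
q = sqrt(3181) (q = sqrt(-26*(-18 + (-1)**2) + 2739) = sqrt(-26*(-18 + 1) + 2739) = sqrt(-26*(-17) + 2739) = sqrt(442 + 2739) = sqrt(3181) ≈ 56.400)
1/q = 1/(sqrt(3181)) = sqrt(3181)/3181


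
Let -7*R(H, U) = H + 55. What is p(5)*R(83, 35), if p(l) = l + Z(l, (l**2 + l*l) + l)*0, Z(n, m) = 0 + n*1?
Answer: -690/7 ≈ -98.571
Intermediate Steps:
R(H, U) = -55/7 - H/7 (R(H, U) = -(H + 55)/7 = -(55 + H)/7 = -55/7 - H/7)
Z(n, m) = n (Z(n, m) = 0 + n = n)
p(l) = l (p(l) = l + l*0 = l + 0 = l)
p(5)*R(83, 35) = 5*(-55/7 - 1/7*83) = 5*(-55/7 - 83/7) = 5*(-138/7) = -690/7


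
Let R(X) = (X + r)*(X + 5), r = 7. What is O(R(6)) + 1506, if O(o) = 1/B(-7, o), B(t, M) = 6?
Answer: 9037/6 ≈ 1506.2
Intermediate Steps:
R(X) = (5 + X)*(7 + X) (R(X) = (X + 7)*(X + 5) = (7 + X)*(5 + X) = (5 + X)*(7 + X))
O(o) = 1/6
O(R(6)) + 1506 = 1/6 + 1506 = 9037/6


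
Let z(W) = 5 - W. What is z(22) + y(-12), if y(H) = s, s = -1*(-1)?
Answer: -16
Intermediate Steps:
s = 1
y(H) = 1
z(22) + y(-12) = (5 - 1*22) + 1 = (5 - 22) + 1 = -17 + 1 = -16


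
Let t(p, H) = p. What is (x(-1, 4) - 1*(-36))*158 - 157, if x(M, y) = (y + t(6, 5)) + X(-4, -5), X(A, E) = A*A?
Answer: 9639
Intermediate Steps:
X(A, E) = A²
x(M, y) = 22 + y (x(M, y) = (y + 6) + (-4)² = (6 + y) + 16 = 22 + y)
(x(-1, 4) - 1*(-36))*158 - 157 = ((22 + 4) - 1*(-36))*158 - 157 = (26 + 36)*158 - 157 = 62*158 - 157 = 9796 - 157 = 9639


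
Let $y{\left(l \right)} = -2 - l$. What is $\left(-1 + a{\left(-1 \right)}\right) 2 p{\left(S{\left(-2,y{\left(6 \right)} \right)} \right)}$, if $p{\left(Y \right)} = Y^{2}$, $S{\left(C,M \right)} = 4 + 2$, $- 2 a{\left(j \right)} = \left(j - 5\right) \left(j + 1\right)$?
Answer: $-72$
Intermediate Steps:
$a{\left(j \right)} = - \frac{\left(1 + j\right) \left(-5 + j\right)}{2}$ ($a{\left(j \right)} = - \frac{\left(j - 5\right) \left(j + 1\right)}{2} = - \frac{\left(-5 + j\right) \left(1 + j\right)}{2} = - \frac{\left(1 + j\right) \left(-5 + j\right)}{2}$)
$S{\left(C,M \right)} = 6$
$\left(-1 + a{\left(-1 \right)}\right) 2 p{\left(S{\left(-2,y{\left(6 \right)} \right)} \right)} = \left(-1 + \left(\frac{5}{2} + 2 \left(-1\right) - \frac{\left(-1\right)^{2}}{2}\right)\right) 2 \cdot 6^{2} = \left(-1 - 0\right) 2 \cdot 36 = \left(-1 + 0\right) 2 \cdot 36 = \left(-1\right) 2 \cdot 36 = \left(-2\right) 36 = -72$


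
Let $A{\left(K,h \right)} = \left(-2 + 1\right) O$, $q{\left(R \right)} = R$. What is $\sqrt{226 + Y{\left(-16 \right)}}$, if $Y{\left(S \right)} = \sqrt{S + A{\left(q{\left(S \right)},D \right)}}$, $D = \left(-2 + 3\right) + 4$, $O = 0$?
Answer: $\sqrt{226 + 4 i} \approx 15.034 + 0.133 i$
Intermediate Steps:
$D = 5$ ($D = 1 + 4 = 5$)
$A{\left(K,h \right)} = 0$ ($A{\left(K,h \right)} = \left(-2 + 1\right) 0 = \left(-1\right) 0 = 0$)
$Y{\left(S \right)} = \sqrt{S}$ ($Y{\left(S \right)} = \sqrt{S + 0} = \sqrt{S}$)
$\sqrt{226 + Y{\left(-16 \right)}} = \sqrt{226 + \sqrt{-16}} = \sqrt{226 + 4 i}$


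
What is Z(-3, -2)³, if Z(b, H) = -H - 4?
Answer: -8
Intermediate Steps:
Z(b, H) = -4 - H
Z(-3, -2)³ = (-4 - 1*(-2))³ = (-4 + 2)³ = (-2)³ = -8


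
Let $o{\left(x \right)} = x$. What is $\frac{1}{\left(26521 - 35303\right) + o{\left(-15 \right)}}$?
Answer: $- \frac{1}{8797} \approx -0.00011368$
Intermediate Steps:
$\frac{1}{\left(26521 - 35303\right) + o{\left(-15 \right)}} = \frac{1}{\left(26521 - 35303\right) - 15} = \frac{1}{-8782 - 15} = \frac{1}{-8797} = - \frac{1}{8797}$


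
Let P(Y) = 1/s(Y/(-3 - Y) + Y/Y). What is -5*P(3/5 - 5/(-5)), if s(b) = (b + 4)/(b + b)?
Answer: -150/107 ≈ -1.4019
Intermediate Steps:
s(b) = (4 + b)/(2*b) (s(b) = (4 + b)/((2*b)) = (4 + b)*(1/(2*b)) = (4 + b)/(2*b))
P(Y) = 2*(1 + Y/(-3 - Y))/(5 + Y/(-3 - Y)) (P(Y) = 1/((4 + (Y/(-3 - Y) + Y/Y))/(2*(Y/(-3 - Y) + Y/Y))) = 1/((4 + (Y/(-3 - Y) + 1))/(2*(Y/(-3 - Y) + 1))) = 1/((4 + (1 + Y/(-3 - Y)))/(2*(1 + Y/(-3 - Y)))) = 1/((5 + Y/(-3 - Y))/(2*(1 + Y/(-3 - Y)))) = 2*(1 + Y/(-3 - Y))/(5 + Y/(-3 - Y)))
-5*P(3/5 - 5/(-5)) = -30/(15 + 4*(3/5 - 5/(-5))) = -30/(15 + 4*(3*(1/5) - 5*(-1/5))) = -30/(15 + 4*(3/5 + 1)) = -30/(15 + 4*(8/5)) = -30/(15 + 32/5) = -30/107/5 = -30*5/107 = -5*30/107 = -150/107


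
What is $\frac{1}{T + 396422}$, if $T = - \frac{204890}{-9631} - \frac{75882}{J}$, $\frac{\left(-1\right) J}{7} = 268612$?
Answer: $\frac{9054507602}{3589599003704195} \approx 2.5224 \cdot 10^{-6}$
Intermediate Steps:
$J = -1880284$ ($J = \left(-7\right) 268612 = -1880284$)
$T = \frac{192991104151}{9054507602}$ ($T = - \frac{204890}{-9631} - \frac{75882}{-1880284} = \left(-204890\right) \left(- \frac{1}{9631}\right) - - \frac{37941}{940142} = \frac{204890}{9631} + \frac{37941}{940142} = \frac{192991104151}{9054507602} \approx 21.314$)
$\frac{1}{T + 396422} = \frac{1}{\frac{192991104151}{9054507602} + 396422} = \frac{1}{\frac{3589599003704195}{9054507602}} = \frac{9054507602}{3589599003704195}$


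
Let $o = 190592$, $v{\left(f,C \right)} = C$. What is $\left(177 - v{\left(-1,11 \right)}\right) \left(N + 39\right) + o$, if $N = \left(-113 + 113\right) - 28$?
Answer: $192418$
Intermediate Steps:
$N = -28$ ($N = 0 - 28 = -28$)
$\left(177 - v{\left(-1,11 \right)}\right) \left(N + 39\right) + o = \left(177 - 11\right) \left(-28 + 39\right) + 190592 = \left(177 - 11\right) 11 + 190592 = 166 \cdot 11 + 190592 = 1826 + 190592 = 192418$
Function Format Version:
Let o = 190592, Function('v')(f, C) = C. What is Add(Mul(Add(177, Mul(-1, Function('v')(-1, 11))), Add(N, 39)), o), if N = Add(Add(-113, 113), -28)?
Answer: 192418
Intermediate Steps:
N = -28 (N = Add(0, -28) = -28)
Add(Mul(Add(177, Mul(-1, Function('v')(-1, 11))), Add(N, 39)), o) = Add(Mul(Add(177, Mul(-1, 11)), Add(-28, 39)), 190592) = Add(Mul(Add(177, -11), 11), 190592) = Add(Mul(166, 11), 190592) = Add(1826, 190592) = 192418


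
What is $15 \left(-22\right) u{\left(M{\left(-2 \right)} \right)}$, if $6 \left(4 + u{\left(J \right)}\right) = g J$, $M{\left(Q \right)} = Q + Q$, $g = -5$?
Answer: $220$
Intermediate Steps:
$M{\left(Q \right)} = 2 Q$
$u{\left(J \right)} = -4 - \frac{5 J}{6}$ ($u{\left(J \right)} = -4 + \frac{\left(-5\right) J}{6} = -4 - \frac{5 J}{6}$)
$15 \left(-22\right) u{\left(M{\left(-2 \right)} \right)} = 15 \left(-22\right) \left(-4 - \frac{5 \cdot 2 \left(-2\right)}{6}\right) = - 330 \left(-4 - - \frac{10}{3}\right) = - 330 \left(-4 + \frac{10}{3}\right) = \left(-330\right) \left(- \frac{2}{3}\right) = 220$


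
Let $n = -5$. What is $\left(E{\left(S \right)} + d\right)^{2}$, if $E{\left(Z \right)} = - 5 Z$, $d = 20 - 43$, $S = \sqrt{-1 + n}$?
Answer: $379 + 230 i \sqrt{6} \approx 379.0 + 563.38 i$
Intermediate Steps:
$S = i \sqrt{6}$ ($S = \sqrt{-1 - 5} = \sqrt{-6} = i \sqrt{6} \approx 2.4495 i$)
$d = -23$
$\left(E{\left(S \right)} + d\right)^{2} = \left(- 5 i \sqrt{6} - 23\right)^{2} = \left(-23 - 5 i \sqrt{6}\right)^{2}$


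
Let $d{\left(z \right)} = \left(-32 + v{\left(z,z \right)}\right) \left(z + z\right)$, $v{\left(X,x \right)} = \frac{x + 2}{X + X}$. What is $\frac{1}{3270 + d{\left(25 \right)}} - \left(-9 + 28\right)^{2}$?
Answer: $- \frac{612616}{1697} \approx -361.0$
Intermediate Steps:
$v{\left(X,x \right)} = \frac{2 + x}{2 X}$
$d{\left(z \right)} = 2 z \left(-32 + \frac{2 + z}{2 z}\right)$ ($d{\left(z \right)} = \left(-32 + \frac{2 + z}{2 z}\right) \left(z + z\right) = \left(-32 + \frac{2 + z}{2 z}\right) 2 z = 2 z \left(-32 + \frac{2 + z}{2 z}\right)$)
$\frac{1}{3270 + d{\left(25 \right)}} - \left(-9 + 28\right)^{2} = \frac{1}{3270 + \left(2 - 1575\right)} - \left(-9 + 28\right)^{2} = \frac{1}{3270 + \left(2 - 1575\right)} - 19^{2} = \frac{1}{3270 - 1573} - 361 = \frac{1}{1697} - 361 = - \frac{612616}{1697}$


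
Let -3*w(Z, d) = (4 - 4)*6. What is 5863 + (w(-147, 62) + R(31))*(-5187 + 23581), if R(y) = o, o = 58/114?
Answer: 867617/57 ≈ 15221.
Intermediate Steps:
w(Z, d) = 0 (w(Z, d) = -(4 - 4)*6/3 = -0*6 = -⅓*0 = 0)
o = 29/57 (o = 58*(1/114) = 29/57 ≈ 0.50877)
R(y) = 29/57
5863 + (w(-147, 62) + R(31))*(-5187 + 23581) = 5863 + (0 + 29/57)*(-5187 + 23581) = 5863 + (29/57)*18394 = 5863 + 533426/57 = 867617/57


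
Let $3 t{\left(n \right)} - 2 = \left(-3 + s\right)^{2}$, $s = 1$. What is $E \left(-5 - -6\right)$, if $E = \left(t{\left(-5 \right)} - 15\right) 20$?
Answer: $-260$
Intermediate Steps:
$t{\left(n \right)} = 2$ ($t{\left(n \right)} = \frac{2}{3} + \frac{\left(-3 + 1\right)^{2}}{3} = \frac{2}{3} + \frac{\left(-2\right)^{2}}{3} = \frac{2}{3} + \frac{1}{3} \cdot 4 = \frac{2}{3} + \frac{4}{3} = 2$)
$E = -260$ ($E = \left(2 - 15\right) 20 = \left(-13\right) 20 = -260$)
$E \left(-5 - -6\right) = - 260 \left(-5 - -6\right) = - 260 \left(-5 + 6\right) = \left(-260\right) 1 = -260$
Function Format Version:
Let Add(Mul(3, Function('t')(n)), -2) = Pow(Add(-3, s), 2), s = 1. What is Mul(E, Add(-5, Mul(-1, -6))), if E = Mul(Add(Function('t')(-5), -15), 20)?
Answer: -260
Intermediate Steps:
Function('t')(n) = 2 (Function('t')(n) = Add(Rational(2, 3), Mul(Rational(1, 3), Pow(Add(-3, 1), 2))) = Add(Rational(2, 3), Mul(Rational(1, 3), Pow(-2, 2))) = Add(Rational(2, 3), Mul(Rational(1, 3), 4)) = Add(Rational(2, 3), Rational(4, 3)) = 2)
E = -260 (E = Mul(Add(2, -15), 20) = Mul(-13, 20) = -260)
Mul(E, Add(-5, Mul(-1, -6))) = Mul(-260, Add(-5, Mul(-1, -6))) = Mul(-260, Add(-5, 6)) = Mul(-260, 1) = -260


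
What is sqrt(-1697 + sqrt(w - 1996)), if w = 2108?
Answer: sqrt(-1697 + 4*sqrt(7)) ≈ 41.066*I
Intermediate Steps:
sqrt(-1697 + sqrt(w - 1996)) = sqrt(-1697 + sqrt(2108 - 1996)) = sqrt(-1697 + sqrt(112)) = sqrt(-1697 + 4*sqrt(7))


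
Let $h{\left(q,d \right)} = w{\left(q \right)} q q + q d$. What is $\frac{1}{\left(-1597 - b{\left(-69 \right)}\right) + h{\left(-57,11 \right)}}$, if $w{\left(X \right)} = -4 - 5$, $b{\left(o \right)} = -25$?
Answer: $- \frac{1}{31440} \approx -3.1807 \cdot 10^{-5}$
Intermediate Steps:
$w{\left(X \right)} = -9$
$h{\left(q,d \right)} = - 9 q^{2} + d q$ ($h{\left(q,d \right)} = - 9 q q + q d = - 9 q^{2} + d q$)
$\frac{1}{\left(-1597 - b{\left(-69 \right)}\right) + h{\left(-57,11 \right)}} = \frac{1}{\left(-1597 - -25\right) - 57 \left(11 - -513\right)} = \frac{1}{\left(-1597 + 25\right) - 57 \left(11 + 513\right)} = \frac{1}{-1572 - 29868} = \frac{1}{-31440} = - \frac{1}{31440}$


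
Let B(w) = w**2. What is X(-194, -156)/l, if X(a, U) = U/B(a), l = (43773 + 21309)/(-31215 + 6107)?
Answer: 163202/102059423 ≈ 0.0015991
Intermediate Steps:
l = -32541/12554 (l = 65082/(-25108) = 65082*(-1/25108) = -32541/12554 ≈ -2.5921)
X(a, U) = U/a**2 (X(a, U) = U/(a**2) = U/a**2)
X(-194, -156)/l = (-156/(-194)**2)/(-32541/12554) = -156*1/37636*(-12554/32541) = -39/9409*(-12554/32541) = 163202/102059423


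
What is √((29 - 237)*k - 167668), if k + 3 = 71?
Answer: 2*I*√45453 ≈ 426.39*I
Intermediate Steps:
k = 68 (k = -3 + 71 = 68)
√((29 - 237)*k - 167668) = √((29 - 237)*68 - 167668) = √(-208*68 - 167668) = √(-14144 - 167668) = √(-181812) = 2*I*√45453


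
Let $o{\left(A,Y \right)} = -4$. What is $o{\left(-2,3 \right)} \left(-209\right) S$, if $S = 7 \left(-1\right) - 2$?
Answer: $-7524$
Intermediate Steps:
$S = -9$ ($S = -7 - 2 = -9$)
$o{\left(-2,3 \right)} \left(-209\right) S = \left(-4\right) \left(-209\right) \left(-9\right) = 836 \left(-9\right) = -7524$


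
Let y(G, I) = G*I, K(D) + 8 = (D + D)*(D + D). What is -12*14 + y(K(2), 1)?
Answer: -160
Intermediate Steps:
K(D) = -8 + 4*D**2 (K(D) = -8 + (D + D)*(D + D) = -8 + (2*D)*(2*D) = -8 + 4*D**2)
-12*14 + y(K(2), 1) = -12*14 + (-8 + 4*2**2)*1 = -168 + (-8 + 4*4)*1 = -168 + (-8 + 16)*1 = -168 + 8*1 = -168 + 8 = -160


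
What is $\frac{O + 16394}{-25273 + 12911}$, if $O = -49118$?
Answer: $\frac{16362}{6181} \approx 2.6471$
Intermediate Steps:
$\frac{O + 16394}{-25273 + 12911} = \frac{-49118 + 16394}{-25273 + 12911} = - \frac{32724}{-12362} = \left(-32724\right) \left(- \frac{1}{12362}\right) = \frac{16362}{6181}$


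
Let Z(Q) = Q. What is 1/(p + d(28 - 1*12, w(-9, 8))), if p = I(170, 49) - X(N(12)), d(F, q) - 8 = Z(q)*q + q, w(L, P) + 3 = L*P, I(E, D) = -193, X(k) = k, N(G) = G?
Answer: 1/5353 ≈ 0.00018681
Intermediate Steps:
w(L, P) = -3 + L*P
d(F, q) = 8 + q + q² (d(F, q) = 8 + (q*q + q) = 8 + (q² + q) = 8 + (q + q²) = 8 + q + q²)
p = -205 (p = -193 - 1*12 = -193 - 12 = -205)
1/(p + d(28 - 1*12, w(-9, 8))) = 1/(-205 + (8 + (-3 - 9*8) + (-3 - 9*8)²)) = 1/(-205 + (8 + (-3 - 72) + (-3 - 72)²)) = 1/(-205 + (8 - 75 + (-75)²)) = 1/(-205 + (8 - 75 + 5625)) = 1/(-205 + 5558) = 1/5353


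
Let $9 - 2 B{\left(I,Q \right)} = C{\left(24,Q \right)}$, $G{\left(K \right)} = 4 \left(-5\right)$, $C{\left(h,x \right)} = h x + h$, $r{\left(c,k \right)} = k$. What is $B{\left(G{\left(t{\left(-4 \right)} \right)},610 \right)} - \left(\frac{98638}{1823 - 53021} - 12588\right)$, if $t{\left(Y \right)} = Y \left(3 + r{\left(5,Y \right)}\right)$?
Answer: $\frac{269425717}{51198} \approx 5262.4$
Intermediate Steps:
$C{\left(h,x \right)} = h + h x$
$t{\left(Y \right)} = Y \left(3 + Y\right)$
$G{\left(K \right)} = -20$
$B{\left(I,Q \right)} = - \frac{15}{2} - 12 Q$ ($B{\left(I,Q \right)} = \frac{9}{2} - \frac{24 \left(1 + Q\right)}{2} = \frac{9}{2} - \frac{24 + 24 Q}{2} = \frac{9}{2} - \left(12 + 12 Q\right) = - \frac{15}{2} - 12 Q$)
$B{\left(G{\left(t{\left(-4 \right)} \right)},610 \right)} - \left(\frac{98638}{1823 - 53021} - 12588\right) = \left(- \frac{15}{2} - 7320\right) - \left(\frac{98638}{1823 - 53021} - 12588\right) = - \frac{14655}{2} - \left(\frac{98638}{-51198} - 12588\right) = - \frac{14655}{2} - \left(98638 \left(- \frac{1}{51198}\right) - 12588\right) = - \frac{14655}{2} - \left(- \frac{49319}{25599} - 12588\right) = - \frac{14655}{2} - - \frac{322289531}{25599} = - \frac{14655}{2} + \frac{322289531}{25599} = \frac{269425717}{51198}$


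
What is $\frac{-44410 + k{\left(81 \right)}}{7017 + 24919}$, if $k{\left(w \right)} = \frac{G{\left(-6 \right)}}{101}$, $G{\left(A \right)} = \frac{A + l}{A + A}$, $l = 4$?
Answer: $- \frac{26912459}{19353216} \approx -1.3906$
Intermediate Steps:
$G{\left(A \right)} = \frac{4 + A}{2 A}$ ($G{\left(A \right)} = \frac{A + 4}{A + A} = \frac{4 + A}{2 A}$)
$k{\left(w \right)} = \frac{1}{606}$ ($k{\left(w \right)} = \frac{\frac{1}{2} \frac{1}{-6} \left(4 - 6\right)}{101} = \frac{1}{2} \left(- \frac{1}{6}\right) \left(-2\right) \frac{1}{101} = \frac{1}{6} \cdot \frac{1}{101} = \frac{1}{606}$)
$\frac{-44410 + k{\left(81 \right)}}{7017 + 24919} = \frac{-44410 + \frac{1}{606}}{7017 + 24919} = - \frac{26912459}{606 \cdot 31936} = \left(- \frac{26912459}{606}\right) \frac{1}{31936} = - \frac{26912459}{19353216}$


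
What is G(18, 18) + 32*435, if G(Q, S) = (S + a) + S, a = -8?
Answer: 13948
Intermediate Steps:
G(Q, S) = -8 + 2*S (G(Q, S) = (S - 8) + S = (-8 + S) + S = -8 + 2*S)
G(18, 18) + 32*435 = (-8 + 2*18) + 32*435 = (-8 + 36) + 13920 = 28 + 13920 = 13948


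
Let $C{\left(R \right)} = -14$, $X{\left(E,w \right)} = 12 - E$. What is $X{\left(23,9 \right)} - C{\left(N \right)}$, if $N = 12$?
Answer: $3$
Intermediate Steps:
$X{\left(23,9 \right)} - C{\left(N \right)} = \left(12 - 23\right) - -14 = \left(12 - 23\right) + 14 = -11 + 14 = 3$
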